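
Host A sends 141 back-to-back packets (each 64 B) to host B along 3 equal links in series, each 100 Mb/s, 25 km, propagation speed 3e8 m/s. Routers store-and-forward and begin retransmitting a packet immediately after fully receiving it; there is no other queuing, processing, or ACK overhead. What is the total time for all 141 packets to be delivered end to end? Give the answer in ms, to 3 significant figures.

0.982 ms

Per-hop transmission t_tx = L/R = 512/100000000 = 0.00512 ms.
Per-hop propagation t_prop = 25000/300000000 = 0.0833333 ms.
Pipeline fill: first packet needs 3·t_tx to clear all hops; remaining 140 packets each add one t_tx.
Total = (3+141-1)·t_tx + 3·t_prop = 143·0.00512 + 3·0.0833333 = 0.982 ms.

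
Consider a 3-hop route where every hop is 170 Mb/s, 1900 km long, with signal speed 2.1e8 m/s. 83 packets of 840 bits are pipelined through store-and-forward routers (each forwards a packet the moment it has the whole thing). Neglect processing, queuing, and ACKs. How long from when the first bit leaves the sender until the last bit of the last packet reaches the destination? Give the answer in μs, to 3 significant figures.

27600 μs

Per-hop transmission t_tx = L/R = 840/170000000 = 4.94118 μs.
Per-hop propagation t_prop = 1900000/210000000 = 9047.62 μs.
Pipeline fill: first packet needs 3·t_tx to clear all hops; remaining 82 packets each add one t_tx.
Total = (3+83-1)·t_tx + 3·t_prop = 85·4.94118 + 3·9047.62 = 27600 μs.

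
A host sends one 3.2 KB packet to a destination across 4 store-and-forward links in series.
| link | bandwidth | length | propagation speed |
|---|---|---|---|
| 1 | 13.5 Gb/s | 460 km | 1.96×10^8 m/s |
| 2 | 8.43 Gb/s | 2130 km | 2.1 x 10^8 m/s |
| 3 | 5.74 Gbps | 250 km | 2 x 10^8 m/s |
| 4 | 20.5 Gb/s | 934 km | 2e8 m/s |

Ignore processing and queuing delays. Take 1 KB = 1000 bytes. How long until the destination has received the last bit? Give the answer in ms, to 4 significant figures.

L = 25600 bits.
Transmission delays (L/R per hop): 0.0018963, 0.00303677, 0.00445993, 0.00124878 ms; sum = 0.0106418 ms.
Propagation delays (d/s per hop): 2.34694, 10.1429, 1.25, 4.67 ms; sum = 18.4098 ms.
End-to-end = 18.42 ms.

18.42 ms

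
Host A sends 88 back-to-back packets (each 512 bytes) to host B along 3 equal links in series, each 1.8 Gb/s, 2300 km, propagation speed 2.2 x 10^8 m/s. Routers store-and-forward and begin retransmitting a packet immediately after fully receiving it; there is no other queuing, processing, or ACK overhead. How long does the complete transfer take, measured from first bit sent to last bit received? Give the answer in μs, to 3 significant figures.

Per-hop transmission t_tx = L/R = 4096/1800000000 = 2.27556 μs.
Per-hop propagation t_prop = 2300000/2.2e+08 = 10454.5 μs.
Pipeline fill: first packet needs 3·t_tx to clear all hops; remaining 87 packets each add one t_tx.
Total = (3+88-1)·t_tx + 3·t_prop = 90·2.27556 + 3·10454.5 = 31600 μs.

31600 μs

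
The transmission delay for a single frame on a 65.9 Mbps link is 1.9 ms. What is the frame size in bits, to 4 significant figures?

125200 bits

L = R × t_tx = 6.59e+07 b/s × 0.0019 s = 125210 bits.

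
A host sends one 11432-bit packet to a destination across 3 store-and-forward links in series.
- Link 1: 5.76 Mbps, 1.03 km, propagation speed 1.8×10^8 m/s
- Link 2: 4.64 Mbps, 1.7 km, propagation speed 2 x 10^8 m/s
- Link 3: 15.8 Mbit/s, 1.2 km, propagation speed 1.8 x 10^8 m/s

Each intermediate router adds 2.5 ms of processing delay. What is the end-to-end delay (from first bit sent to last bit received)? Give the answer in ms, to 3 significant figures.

Transmission delays (L/R per hop): 1.98472, 2.46379, 0.723544 ms; sum = 5.17206 ms.
Propagation delays (d/s per hop): 0.00572222, 0.0085, 0.00666667 ms; sum = 0.0208889 ms.
Processing at 2 router(s): 2 × 2.5 ms = 5 ms.
End-to-end = 10.2 ms.

10.2 ms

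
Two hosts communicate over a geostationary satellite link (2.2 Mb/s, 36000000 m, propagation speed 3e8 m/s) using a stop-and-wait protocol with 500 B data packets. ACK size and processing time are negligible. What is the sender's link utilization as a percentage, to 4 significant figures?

0.7519 %

t_tx = L/R = 4000/2200000 = 0.00181818 s.
t_prop = 36000000/300000000 = 0.12 s; RTT = 0.24 s.
Cycle = t_tx + RTT = 0.241818 s.
Utilization = t_tx / cycle = 0.00181818/0.241818 = 0.7519 %.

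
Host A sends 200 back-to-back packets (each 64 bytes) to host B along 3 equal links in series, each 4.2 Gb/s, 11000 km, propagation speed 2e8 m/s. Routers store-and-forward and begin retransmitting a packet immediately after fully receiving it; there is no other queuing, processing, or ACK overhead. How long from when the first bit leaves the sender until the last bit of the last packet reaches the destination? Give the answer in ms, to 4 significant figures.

165.0 ms

Per-hop transmission t_tx = L/R = 512/4200000000 = 0.000121905 ms.
Per-hop propagation t_prop = 11000000/200000000 = 55 ms.
Pipeline fill: first packet needs 3·t_tx to clear all hops; remaining 199 packets each add one t_tx.
Total = (3+200-1)·t_tx + 3·t_prop = 202·0.000121905 + 3·55 = 165.0 ms.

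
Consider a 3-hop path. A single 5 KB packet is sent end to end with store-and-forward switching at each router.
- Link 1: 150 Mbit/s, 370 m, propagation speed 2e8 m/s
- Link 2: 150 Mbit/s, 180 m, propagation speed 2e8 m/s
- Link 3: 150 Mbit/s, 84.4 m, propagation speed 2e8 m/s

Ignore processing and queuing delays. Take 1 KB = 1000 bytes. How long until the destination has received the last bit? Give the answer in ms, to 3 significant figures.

L = 40000 bits.
Transmission delay per hop = L/R = 40000/150000000 = 0.266667 ms; 3 hops → 0.8 ms.
Propagation delays (d/s per hop): 0.00185, 0.0009, 0.000422 ms; sum = 0.003172 ms.
End-to-end = 0.803 ms.

0.803 ms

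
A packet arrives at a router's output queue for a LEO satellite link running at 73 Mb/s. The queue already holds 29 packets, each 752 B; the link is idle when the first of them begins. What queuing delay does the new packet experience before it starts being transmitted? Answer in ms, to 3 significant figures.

Each queued packet: L/R = 6016/73000000 = 0.082411 ms.
29 queued → 2.38992 ms.
Queuing delay = 2.39 ms.

2.39 ms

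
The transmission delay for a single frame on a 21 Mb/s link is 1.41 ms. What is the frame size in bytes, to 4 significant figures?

L = R × t_tx = 21000000 b/s × 0.00141 s = 29610 bits.
In bytes: 29610 / 8 = 3701 bytes.

3701 bytes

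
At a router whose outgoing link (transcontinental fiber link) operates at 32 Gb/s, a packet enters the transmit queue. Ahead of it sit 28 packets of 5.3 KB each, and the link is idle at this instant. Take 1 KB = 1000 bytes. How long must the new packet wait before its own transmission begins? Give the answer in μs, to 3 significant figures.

37.1 μs

Each queued packet: L/R = 42400/32000000000 = 1.325 μs.
28 queued → 37.1 μs.
Queuing delay = 37.1 μs.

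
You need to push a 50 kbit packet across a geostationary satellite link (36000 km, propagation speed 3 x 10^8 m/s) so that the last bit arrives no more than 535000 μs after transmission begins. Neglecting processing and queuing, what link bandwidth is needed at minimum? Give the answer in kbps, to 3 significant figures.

120 kbps

Propagation delay = 36000000 / 300000000 = 120000 μs.
Transmission budget = 535000 − 120000 = 415000 μs.
R ≥ L / t_tx = 50000 bits / 0.415 s = 120 kbps.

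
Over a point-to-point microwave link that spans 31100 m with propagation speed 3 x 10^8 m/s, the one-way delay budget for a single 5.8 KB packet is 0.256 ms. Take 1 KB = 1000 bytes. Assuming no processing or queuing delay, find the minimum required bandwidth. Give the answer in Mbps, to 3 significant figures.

305 Mbps

L = 46400 bits.
Propagation delay = 31100 / 300000000 = 0.103667 ms.
Transmission budget = 0.256 − 0.103667 = 0.152333 ms.
R ≥ L / t_tx = 46400 bits / 0.000152333 s = 305 Mbps.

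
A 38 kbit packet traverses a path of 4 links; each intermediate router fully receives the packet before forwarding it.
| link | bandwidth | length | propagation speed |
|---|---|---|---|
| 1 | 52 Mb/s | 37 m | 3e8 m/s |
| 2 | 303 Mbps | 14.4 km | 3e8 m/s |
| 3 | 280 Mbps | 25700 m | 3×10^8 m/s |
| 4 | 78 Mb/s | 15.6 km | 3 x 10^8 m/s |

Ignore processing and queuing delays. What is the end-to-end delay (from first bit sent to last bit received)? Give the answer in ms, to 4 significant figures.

1.665 ms

L = 38000 bits.
Transmission delays (L/R per hop): 0.730769, 0.125413, 0.135714, 0.487179 ms; sum = 1.47908 ms.
Propagation delays (d/s per hop): 0.000123333, 0.048, 0.0856667, 0.052 ms; sum = 0.18579 ms.
End-to-end = 1.665 ms.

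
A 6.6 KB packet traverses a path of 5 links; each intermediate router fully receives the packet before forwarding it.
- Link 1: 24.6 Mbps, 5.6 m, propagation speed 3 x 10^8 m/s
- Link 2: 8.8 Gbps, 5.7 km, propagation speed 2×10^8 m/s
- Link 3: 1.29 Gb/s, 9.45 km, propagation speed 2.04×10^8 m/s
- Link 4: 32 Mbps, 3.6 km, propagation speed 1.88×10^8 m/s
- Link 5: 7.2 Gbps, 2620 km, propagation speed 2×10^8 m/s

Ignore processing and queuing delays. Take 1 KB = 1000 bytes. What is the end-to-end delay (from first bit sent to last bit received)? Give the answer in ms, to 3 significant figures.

L = 52800 bits.
Transmission delays (L/R per hop): 2.14634, 0.006, 0.0409302, 1.65, 0.00733333 ms; sum = 3.85061 ms.
Propagation delays (d/s per hop): 1.86667e-05, 0.0285, 0.0463235, 0.0191489, 13.1 ms; sum = 13.194 ms.
End-to-end = 17.0 ms.

17.0 ms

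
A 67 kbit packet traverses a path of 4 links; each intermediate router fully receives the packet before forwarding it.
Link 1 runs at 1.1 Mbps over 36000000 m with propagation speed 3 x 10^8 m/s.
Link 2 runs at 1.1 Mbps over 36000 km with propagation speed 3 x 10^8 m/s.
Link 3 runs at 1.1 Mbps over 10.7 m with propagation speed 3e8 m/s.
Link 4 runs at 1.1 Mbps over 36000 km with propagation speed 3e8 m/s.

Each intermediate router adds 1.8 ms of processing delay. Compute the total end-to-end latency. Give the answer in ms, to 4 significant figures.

L = 67000 bits.
Transmission delay per hop = L/R = 67000/1100000 = 60.9091 ms; 4 hops → 243.636 ms.
Propagation delays (d/s per hop): 120, 120, 3.56667e-05, 120 ms; sum = 360 ms.
Processing at 3 router(s): 3 × 1.8 ms = 5.4 ms.
End-to-end = 609.0 ms.

609.0 ms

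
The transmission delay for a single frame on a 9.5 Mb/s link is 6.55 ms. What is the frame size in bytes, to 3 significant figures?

7780 bytes

L = R × t_tx = 9500000 b/s × 0.00655 s = 62225 bits.
In bytes: 62225 / 8 = 7780 bytes.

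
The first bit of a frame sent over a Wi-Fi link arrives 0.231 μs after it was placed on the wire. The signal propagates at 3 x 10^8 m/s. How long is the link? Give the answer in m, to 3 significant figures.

d = s × t_prop = 300000000 × 2.31e-07 = 69.3 m.

69.3 m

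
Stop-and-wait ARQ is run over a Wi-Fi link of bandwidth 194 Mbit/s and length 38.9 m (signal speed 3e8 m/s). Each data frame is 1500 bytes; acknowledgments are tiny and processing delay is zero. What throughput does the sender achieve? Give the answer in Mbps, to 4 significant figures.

193.2 Mbps

t_tx = L/R = 12000/194000000 = 6.18557e-05 s.
t_prop = 38.9/300000000 = 1.29667e-07 s; RTT = 2.59333e-07 s.
Cycle = t_tx + RTT = 6.2115e-05 s.
Throughput = L / cycle = 12000 / 6.2115e-05 = 193.2 Mbps.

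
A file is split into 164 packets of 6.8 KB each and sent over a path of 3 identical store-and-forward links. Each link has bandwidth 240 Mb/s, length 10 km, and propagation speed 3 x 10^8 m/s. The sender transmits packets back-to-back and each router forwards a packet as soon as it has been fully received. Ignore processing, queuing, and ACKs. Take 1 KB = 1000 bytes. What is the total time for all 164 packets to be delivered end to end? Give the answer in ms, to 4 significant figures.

Per-hop transmission t_tx = L/R = 54400/240000000 = 0.226667 ms.
Per-hop propagation t_prop = 10000/300000000 = 0.0333333 ms.
Pipeline fill: first packet needs 3·t_tx to clear all hops; remaining 163 packets each add one t_tx.
Total = (3+164-1)·t_tx + 3·t_prop = 166·0.226667 + 3·0.0333333 = 37.73 ms.

37.73 ms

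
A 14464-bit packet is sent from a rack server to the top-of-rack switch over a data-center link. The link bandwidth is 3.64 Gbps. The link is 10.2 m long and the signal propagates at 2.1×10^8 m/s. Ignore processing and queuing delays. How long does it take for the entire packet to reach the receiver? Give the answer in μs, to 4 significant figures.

4.022 μs

Transmission delay = L/R = 14464 / 3640000000 = 3.97363 μs.
Propagation delay = d/s = 10.2 m / 210000000 m/s = 0.0485714 μs.
Total = 4.022 μs.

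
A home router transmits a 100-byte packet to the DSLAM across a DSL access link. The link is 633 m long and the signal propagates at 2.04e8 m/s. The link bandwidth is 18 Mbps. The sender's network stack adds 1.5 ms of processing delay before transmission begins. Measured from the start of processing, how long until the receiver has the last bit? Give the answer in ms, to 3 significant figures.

1.55 ms

L = 100 × 8 = 800 bits.
Transmission delay = L/R = 800 / 18000000 = 0.0444444 ms.
Propagation delay = d/s = 633 m / 204000000 m/s = 0.00310294 ms.
Plus processing delay 1.5 ms = 1.5 ms.
Total = 1.55 ms.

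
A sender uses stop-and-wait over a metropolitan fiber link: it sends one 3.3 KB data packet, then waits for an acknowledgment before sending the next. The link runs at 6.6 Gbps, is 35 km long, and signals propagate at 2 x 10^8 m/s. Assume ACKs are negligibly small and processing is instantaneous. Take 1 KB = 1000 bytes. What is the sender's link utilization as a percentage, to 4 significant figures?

t_tx = L/R = 26400/6600000000 = 4e-06 s.
t_prop = 35000/200000000 = 0.000175 s; RTT = 0.00035 s.
Cycle = t_tx + RTT = 0.000354 s.
Utilization = t_tx / cycle = 4e-06/0.000354 = 1.130 %.

1.130 %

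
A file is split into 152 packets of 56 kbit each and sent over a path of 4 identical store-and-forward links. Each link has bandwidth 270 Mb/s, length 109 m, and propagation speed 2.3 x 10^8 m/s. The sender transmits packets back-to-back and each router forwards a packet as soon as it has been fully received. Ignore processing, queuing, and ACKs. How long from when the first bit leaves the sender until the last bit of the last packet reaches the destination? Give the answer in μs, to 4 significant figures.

Per-hop transmission t_tx = L/R = 56000/270000000 = 207.407 μs.
Per-hop propagation t_prop = 109/2.3e+08 = 0.473913 μs.
Pipeline fill: first packet needs 4·t_tx to clear all hops; remaining 151 packets each add one t_tx.
Total = (4+152-1)·t_tx + 4·t_prop = 155·207.407 + 4·0.473913 = 32150 μs.

32150 μs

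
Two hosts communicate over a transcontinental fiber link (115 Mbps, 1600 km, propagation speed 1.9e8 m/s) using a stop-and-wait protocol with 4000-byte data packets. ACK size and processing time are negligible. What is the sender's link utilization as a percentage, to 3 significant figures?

t_tx = L/R = 32000/115000000 = 0.000278261 s.
t_prop = 1600000/190000000 = 0.00842105 s; RTT = 0.0168421 s.
Cycle = t_tx + RTT = 0.0171204 s.
Utilization = t_tx / cycle = 0.000278261/0.0171204 = 1.63 %.

1.63 %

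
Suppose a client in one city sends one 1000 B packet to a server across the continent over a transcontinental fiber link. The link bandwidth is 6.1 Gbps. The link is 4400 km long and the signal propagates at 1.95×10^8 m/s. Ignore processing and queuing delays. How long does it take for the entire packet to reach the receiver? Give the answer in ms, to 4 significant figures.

L = 1000 × 8 = 8000 bits.
Transmission delay = L/R = 8000 / 6100000000 = 0.00131148 ms.
Propagation delay = d/s = 4400000 m / 195000000 m/s = 22.5641 ms.
Total = 22.57 ms.

22.57 ms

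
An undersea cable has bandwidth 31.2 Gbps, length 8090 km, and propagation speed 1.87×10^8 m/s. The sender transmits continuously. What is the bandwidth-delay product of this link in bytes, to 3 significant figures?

169000000 bytes

Propagation delay = 8090000 / 187000000 = 0.043262 s.
BDP = R × t_prop = 31200000000 × 0.043262 = 1349780000 bits.
In bytes: 1349780000/8 = 169000000 bytes.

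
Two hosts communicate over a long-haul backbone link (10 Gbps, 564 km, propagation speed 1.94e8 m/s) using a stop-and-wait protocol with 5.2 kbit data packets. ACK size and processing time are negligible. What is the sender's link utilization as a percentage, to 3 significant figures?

t_tx = L/R = 5200/10000000000 = 5.2e-07 s.
t_prop = 564000/194000000 = 0.00290722 s; RTT = 0.00581443 s.
Cycle = t_tx + RTT = 0.00581495 s.
Utilization = t_tx / cycle = 5.2e-07/0.00581495 = 0.00894 %.

0.00894 %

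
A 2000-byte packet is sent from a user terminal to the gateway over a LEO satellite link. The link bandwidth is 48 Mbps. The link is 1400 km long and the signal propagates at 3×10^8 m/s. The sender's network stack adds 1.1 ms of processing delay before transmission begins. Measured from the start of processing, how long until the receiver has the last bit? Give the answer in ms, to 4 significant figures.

L = 2000 × 8 = 16000 bits.
Transmission delay = L/R = 16000 / 48000000 = 0.333333 ms.
Propagation delay = d/s = 1400000 m / 300000000 m/s = 4.66667 ms.
Plus processing delay 1.1 ms = 1.1 ms.
Total = 6.100 ms.

6.100 ms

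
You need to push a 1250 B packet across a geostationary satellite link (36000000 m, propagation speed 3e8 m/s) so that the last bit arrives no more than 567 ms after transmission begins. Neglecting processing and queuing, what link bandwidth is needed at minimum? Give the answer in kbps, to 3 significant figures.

L = 10000 bits.
Propagation delay = 36000000 / 300000000 = 120 ms.
Transmission budget = 567 − 120 = 447 ms.
R ≥ L / t_tx = 10000 bits / 0.447 s = 22.4 kbps.

22.4 kbps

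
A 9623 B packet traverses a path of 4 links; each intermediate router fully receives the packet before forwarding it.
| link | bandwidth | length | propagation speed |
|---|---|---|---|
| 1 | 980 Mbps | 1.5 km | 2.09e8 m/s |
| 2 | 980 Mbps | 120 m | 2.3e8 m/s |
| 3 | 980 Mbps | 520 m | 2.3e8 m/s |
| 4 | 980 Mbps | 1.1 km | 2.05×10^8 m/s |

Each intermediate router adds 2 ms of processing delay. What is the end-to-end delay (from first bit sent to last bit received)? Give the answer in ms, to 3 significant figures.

6.33 ms

L = 9623 × 8 = 76984 bits.
Transmission delay per hop = L/R = 76984/980000000 = 0.0785551 ms; 4 hops → 0.31422 ms.
Propagation delays (d/s per hop): 0.00717703, 0.000521739, 0.00226087, 0.00536585 ms; sum = 0.0153255 ms.
Processing at 3 router(s): 3 × 2 ms = 6 ms.
End-to-end = 6.33 ms.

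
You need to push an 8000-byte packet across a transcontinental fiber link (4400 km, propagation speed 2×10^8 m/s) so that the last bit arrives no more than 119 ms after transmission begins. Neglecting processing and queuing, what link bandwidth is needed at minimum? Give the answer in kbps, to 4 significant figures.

L = 64000 bits.
Propagation delay = 4400000 / 200000000 = 22 ms.
Transmission budget = 119 − 22 = 97 ms.
R ≥ L / t_tx = 64000 bits / 0.097 s = 659.8 kbps.

659.8 kbps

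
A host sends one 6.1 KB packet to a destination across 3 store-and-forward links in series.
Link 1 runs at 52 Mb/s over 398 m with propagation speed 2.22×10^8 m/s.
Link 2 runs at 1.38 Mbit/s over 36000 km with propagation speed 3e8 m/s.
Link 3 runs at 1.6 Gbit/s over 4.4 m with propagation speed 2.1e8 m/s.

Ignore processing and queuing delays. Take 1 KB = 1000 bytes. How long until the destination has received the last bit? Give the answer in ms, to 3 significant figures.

L = 48800 bits.
Transmission delays (L/R per hop): 0.938462, 35.3623, 0.0305 ms; sum = 36.3313 ms.
Propagation delays (d/s per hop): 0.00179279, 120, 2.09524e-05 ms; sum = 120.002 ms.
End-to-end = 156 ms.

156 ms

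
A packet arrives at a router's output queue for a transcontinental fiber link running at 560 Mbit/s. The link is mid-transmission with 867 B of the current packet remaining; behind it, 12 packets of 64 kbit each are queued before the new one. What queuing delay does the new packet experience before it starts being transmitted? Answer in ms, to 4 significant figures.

1.384 ms

Each queued packet: L/R = 64000/560000000 = 0.114286 ms.
12 queued → 1.37143 ms.
Plus remaining 6936 bits of current packet: 0.0123857 ms.
Queuing delay = 1.384 ms.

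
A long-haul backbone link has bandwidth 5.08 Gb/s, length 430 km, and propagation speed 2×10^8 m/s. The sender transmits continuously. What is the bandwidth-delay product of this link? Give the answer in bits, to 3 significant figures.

Propagation delay = 430000 / 200000000 = 0.00215 s.
BDP = R × t_prop = 5080000000 × 0.00215 = 10922000 bits.

10900000 bits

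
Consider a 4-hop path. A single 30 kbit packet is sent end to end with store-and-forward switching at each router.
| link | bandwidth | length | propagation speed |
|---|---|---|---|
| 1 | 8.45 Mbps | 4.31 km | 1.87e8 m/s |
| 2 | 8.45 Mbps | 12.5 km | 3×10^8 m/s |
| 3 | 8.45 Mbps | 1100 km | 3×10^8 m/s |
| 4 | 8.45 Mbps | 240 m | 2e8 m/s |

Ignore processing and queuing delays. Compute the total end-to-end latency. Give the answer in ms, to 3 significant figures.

17.9 ms

L = 30000 bits.
Transmission delay per hop = L/R = 30000/8450000 = 3.5503 ms; 4 hops → 14.2012 ms.
Propagation delays (d/s per hop): 0.0230481, 0.0416667, 3.66667, 0.0012 ms; sum = 3.73258 ms.
End-to-end = 17.9 ms.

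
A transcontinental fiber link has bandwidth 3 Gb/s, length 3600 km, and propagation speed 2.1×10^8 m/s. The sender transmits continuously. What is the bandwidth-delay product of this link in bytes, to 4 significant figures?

Propagation delay = 3600000 / 210000000 = 0.0171429 s.
BDP = R × t_prop = 3000000000 × 0.0171429 = 51428600 bits.
In bytes: 51428600/8 = 6429000 bytes.

6429000 bytes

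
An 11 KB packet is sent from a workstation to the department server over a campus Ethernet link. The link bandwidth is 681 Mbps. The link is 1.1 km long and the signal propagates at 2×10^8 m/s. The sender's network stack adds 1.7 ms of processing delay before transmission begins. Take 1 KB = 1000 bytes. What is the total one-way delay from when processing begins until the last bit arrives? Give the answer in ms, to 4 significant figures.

1.835 ms

L = 88000 bits.
Transmission delay = L/R = 88000 / 681000000 = 0.129222 ms.
Propagation delay = d/s = 1100 m / 200000000 m/s = 0.0055 ms.
Plus processing delay 1.7 ms = 1.7 ms.
Total = 1.835 ms.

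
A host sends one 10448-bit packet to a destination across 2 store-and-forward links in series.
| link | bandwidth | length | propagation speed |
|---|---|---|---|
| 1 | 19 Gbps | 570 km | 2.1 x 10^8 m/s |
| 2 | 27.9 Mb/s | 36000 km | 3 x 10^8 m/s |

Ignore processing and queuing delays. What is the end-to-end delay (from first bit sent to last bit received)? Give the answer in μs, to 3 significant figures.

Transmission delays (L/R per hop): 0.549895, 374.48 μs; sum = 375.03 μs.
Propagation delays (d/s per hop): 2714.29, 120000 μs; sum = 122714 μs.
End-to-end = 123000 μs.

123000 μs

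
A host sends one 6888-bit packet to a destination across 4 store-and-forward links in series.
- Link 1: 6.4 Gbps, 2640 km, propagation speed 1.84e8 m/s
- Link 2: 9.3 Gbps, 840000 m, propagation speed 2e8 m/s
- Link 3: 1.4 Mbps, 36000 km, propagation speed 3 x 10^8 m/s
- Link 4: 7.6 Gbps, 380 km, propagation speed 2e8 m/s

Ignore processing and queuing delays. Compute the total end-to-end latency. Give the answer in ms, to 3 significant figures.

Transmission delays (L/R per hop): 0.00107625, 0.000740645, 4.92, 0.000906316 ms; sum = 4.92272 ms.
Propagation delays (d/s per hop): 14.3478, 4.2, 120, 1.9 ms; sum = 140.448 ms.
End-to-end = 145 ms.

145 ms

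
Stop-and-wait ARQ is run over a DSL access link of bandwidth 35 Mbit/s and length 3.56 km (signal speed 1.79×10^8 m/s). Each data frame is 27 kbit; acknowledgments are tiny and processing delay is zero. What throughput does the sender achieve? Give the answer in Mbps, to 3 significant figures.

t_tx = L/R = 27000/35000000 = 0.000771429 s.
t_prop = 3560/179000000 = 1.98883e-05 s; RTT = 3.97765e-05 s.
Cycle = t_tx + RTT = 0.000811205 s.
Throughput = L / cycle = 27000 / 0.000811205 = 33.3 Mbps.

33.3 Mbps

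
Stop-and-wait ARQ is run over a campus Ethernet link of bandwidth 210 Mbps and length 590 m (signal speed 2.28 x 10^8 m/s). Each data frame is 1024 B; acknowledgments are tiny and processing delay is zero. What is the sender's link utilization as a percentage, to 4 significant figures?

88.29 %

t_tx = L/R = 8192/210000000 = 3.90095e-05 s.
t_prop = 590/2.28e+08 = 2.58772e-06 s; RTT = 5.17544e-06 s.
Cycle = t_tx + RTT = 4.4185e-05 s.
Utilization = t_tx / cycle = 3.90095e-05/4.4185e-05 = 88.29 %.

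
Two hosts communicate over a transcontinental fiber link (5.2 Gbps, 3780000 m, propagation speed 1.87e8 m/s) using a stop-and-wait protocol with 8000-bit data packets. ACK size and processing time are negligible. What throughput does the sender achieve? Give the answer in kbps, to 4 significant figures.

197.9 kbps

t_tx = L/R = 8000/5200000000 = 1.53846e-06 s.
t_prop = 3780000/187000000 = 0.0202139 s; RTT = 0.0404278 s.
Cycle = t_tx + RTT = 0.0404293 s.
Throughput = L / cycle = 8000 / 0.0404293 = 197.9 kbps.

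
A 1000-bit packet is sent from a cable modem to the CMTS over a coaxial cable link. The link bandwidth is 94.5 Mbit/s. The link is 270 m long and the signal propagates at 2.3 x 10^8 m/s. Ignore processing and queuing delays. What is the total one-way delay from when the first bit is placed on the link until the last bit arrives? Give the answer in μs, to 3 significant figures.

Transmission delay = L/R = 1000 / 94500000 = 10.582 μs.
Propagation delay = d/s = 270 m / 2.3e+08 m/s = 1.17391 μs.
Total = 11.8 μs.

11.8 μs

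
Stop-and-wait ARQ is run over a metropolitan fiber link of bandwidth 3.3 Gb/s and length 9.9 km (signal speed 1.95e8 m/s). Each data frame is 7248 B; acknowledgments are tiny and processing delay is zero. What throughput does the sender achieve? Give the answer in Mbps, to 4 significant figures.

t_tx = L/R = 57984/3300000000 = 1.75709e-05 s.
t_prop = 9900/195000000 = 5.07692e-05 s; RTT = 0.000101538 s.
Cycle = t_tx + RTT = 0.000119109 s.
Throughput = L / cycle = 57984 / 0.000119109 = 486.8 Mbps.

486.8 Mbps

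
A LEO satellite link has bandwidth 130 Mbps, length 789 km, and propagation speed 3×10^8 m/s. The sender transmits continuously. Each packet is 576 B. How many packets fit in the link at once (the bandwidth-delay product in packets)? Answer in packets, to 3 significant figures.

Propagation delay = 789000 / 300000000 = 0.00263 s.
BDP = R × t_prop = 130000000 × 0.00263 = 341900 bits.
In packets of 4608 bits: 74.2 packets.

74.2 packets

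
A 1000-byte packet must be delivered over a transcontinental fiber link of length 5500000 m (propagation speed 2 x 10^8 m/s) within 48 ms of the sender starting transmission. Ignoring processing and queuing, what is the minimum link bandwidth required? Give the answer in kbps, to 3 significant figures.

L = 8000 bits.
Propagation delay = 5500000 / 200000000 = 27.5 ms.
Transmission budget = 48 − 27.5 = 20.5 ms.
R ≥ L / t_tx = 8000 bits / 0.0205 s = 390 kbps.

390 kbps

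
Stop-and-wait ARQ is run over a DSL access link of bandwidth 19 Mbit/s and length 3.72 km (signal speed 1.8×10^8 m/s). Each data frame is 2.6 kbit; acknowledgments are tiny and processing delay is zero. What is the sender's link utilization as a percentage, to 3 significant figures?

t_tx = L/R = 2600/19000000 = 0.000136842 s.
t_prop = 3720/180000000 = 2.06667e-05 s; RTT = 4.13333e-05 s.
Cycle = t_tx + RTT = 0.000178175 s.
Utilization = t_tx / cycle = 0.000136842/0.000178175 = 76.8 %.

76.8 %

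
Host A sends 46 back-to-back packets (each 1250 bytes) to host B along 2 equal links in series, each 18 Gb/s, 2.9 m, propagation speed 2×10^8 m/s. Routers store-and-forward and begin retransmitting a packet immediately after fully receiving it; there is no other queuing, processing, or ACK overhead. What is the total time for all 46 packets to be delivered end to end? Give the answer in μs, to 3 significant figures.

26.1 μs

Per-hop transmission t_tx = L/R = 10000/18000000000 = 0.555556 μs.
Per-hop propagation t_prop = 2.9/200000000 = 0.0145 μs.
Pipeline fill: first packet needs 2·t_tx to clear all hops; remaining 45 packets each add one t_tx.
Total = (2+46-1)·t_tx + 2·t_prop = 47·0.555556 + 2·0.0145 = 26.1 μs.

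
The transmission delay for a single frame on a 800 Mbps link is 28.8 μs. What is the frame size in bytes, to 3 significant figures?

2880 bytes

L = R × t_tx = 800000000 b/s × 2.88e-05 s = 23040 bits.
In bytes: 23040 / 8 = 2880 bytes.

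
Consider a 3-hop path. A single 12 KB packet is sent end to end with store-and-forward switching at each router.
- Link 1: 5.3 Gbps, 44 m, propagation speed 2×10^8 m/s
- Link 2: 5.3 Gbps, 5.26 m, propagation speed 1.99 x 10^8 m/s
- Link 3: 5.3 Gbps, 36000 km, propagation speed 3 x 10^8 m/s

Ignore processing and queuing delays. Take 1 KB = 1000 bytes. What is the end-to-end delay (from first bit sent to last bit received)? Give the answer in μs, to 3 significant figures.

120000 μs

L = 96000 bits.
Transmission delay per hop = L/R = 96000/5300000000 = 18.1132 μs; 3 hops → 54.3396 μs.
Propagation delays (d/s per hop): 0.22, 0.0264322, 120000 μs; sum = 120000 μs.
End-to-end = 120000 μs.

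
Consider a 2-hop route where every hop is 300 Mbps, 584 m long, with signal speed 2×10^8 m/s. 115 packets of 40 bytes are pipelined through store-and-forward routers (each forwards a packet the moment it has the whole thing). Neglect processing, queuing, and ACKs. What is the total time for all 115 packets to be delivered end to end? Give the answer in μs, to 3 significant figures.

130 μs

Per-hop transmission t_tx = L/R = 320/300000000 = 1.06667 μs.
Per-hop propagation t_prop = 584/200000000 = 2.92 μs.
Pipeline fill: first packet needs 2·t_tx to clear all hops; remaining 114 packets each add one t_tx.
Total = (2+115-1)·t_tx + 2·t_prop = 116·1.06667 + 2·2.92 = 130 μs.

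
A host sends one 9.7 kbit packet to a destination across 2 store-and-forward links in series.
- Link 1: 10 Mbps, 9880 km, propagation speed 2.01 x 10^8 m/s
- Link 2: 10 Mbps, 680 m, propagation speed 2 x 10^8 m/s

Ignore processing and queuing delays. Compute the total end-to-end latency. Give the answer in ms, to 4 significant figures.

51.10 ms

L = 9700 bits.
Transmission delay per hop = L/R = 9700/10000000 = 0.97 ms; 2 hops → 1.94 ms.
Propagation delays (d/s per hop): 49.1542, 0.0034 ms; sum = 49.1576 ms.
End-to-end = 51.10 ms.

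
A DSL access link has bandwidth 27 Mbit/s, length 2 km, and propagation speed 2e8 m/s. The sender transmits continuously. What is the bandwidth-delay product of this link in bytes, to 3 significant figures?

Propagation delay = 2000 / 200000000 = 1e-05 s.
BDP = R × t_prop = 27000000 × 1e-05 = 270 bits.
In bytes: 270/8 = 33.8 bytes.

33.8 bytes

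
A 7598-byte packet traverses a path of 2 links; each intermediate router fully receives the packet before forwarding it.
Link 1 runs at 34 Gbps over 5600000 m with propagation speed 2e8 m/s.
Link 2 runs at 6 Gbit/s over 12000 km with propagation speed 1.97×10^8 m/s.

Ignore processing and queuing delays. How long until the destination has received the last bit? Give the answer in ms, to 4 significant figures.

88.93 ms

L = 7598 × 8 = 60784 bits.
Transmission delays (L/R per hop): 0.00178776, 0.0101307 ms; sum = 0.0119184 ms.
Propagation delays (d/s per hop): 28, 60.9137 ms; sum = 88.9137 ms.
End-to-end = 88.93 ms.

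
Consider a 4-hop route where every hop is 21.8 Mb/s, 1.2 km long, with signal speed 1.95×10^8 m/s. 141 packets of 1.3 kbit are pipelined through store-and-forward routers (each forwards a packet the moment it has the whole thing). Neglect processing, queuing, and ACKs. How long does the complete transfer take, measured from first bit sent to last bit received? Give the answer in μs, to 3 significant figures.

8610 μs

Per-hop transmission t_tx = L/R = 1300/21800000 = 59.633 μs.
Per-hop propagation t_prop = 1200/195000000 = 6.15385 μs.
Pipeline fill: first packet needs 4·t_tx to clear all hops; remaining 140 packets each add one t_tx.
Total = (4+141-1)·t_tx + 4·t_prop = 144·59.633 + 4·6.15385 = 8610 μs.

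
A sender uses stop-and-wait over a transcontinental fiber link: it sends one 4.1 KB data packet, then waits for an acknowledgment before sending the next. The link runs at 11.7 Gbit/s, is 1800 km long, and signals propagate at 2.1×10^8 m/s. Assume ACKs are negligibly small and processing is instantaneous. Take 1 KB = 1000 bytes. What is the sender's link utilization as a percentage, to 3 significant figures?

t_tx = L/R = 32800/11700000000 = 2.80342e-06 s.
t_prop = 1800000/210000000 = 0.00857143 s; RTT = 0.0171429 s.
Cycle = t_tx + RTT = 0.0171457 s.
Utilization = t_tx / cycle = 2.80342e-06/0.0171457 = 0.0164 %.

0.0164 %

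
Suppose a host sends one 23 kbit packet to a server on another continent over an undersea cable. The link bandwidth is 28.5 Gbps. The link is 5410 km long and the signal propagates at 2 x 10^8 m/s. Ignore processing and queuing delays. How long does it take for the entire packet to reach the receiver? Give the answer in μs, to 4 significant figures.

27050 μs

L = 23000 bits.
Transmission delay = L/R = 23000 / 28500000000 = 0.807018 μs.
Propagation delay = d/s = 5410000 m / 200000000 m/s = 27050 μs.
Total = 27050 μs.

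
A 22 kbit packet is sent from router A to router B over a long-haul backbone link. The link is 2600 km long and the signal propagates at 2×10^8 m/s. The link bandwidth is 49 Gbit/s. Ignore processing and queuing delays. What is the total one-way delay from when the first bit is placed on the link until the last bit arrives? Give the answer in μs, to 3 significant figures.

L = 22000 bits.
Transmission delay = L/R = 22000 / 49000000000 = 0.44898 μs.
Propagation delay = d/s = 2600000 m / 200000000 m/s = 13000 μs.
Total = 13000 μs.

13000 μs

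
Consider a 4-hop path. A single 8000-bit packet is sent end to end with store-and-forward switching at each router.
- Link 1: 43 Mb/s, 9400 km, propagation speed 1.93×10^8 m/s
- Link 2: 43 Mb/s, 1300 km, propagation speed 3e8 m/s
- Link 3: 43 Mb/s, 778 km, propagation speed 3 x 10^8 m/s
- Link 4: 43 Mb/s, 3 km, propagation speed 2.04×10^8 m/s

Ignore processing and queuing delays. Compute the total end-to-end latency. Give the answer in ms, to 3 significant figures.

Transmission delay per hop = L/R = 8000/43000000 = 0.186047 ms; 4 hops → 0.744186 ms.
Propagation delays (d/s per hop): 48.7047, 4.33333, 2.59333, 0.0147059 ms; sum = 55.646 ms.
End-to-end = 56.4 ms.

56.4 ms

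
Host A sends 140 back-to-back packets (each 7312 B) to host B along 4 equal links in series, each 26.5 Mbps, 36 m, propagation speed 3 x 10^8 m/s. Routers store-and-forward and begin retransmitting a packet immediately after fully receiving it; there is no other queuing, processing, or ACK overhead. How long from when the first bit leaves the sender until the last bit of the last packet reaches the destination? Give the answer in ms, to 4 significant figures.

Per-hop transmission t_tx = L/R = 58496/26500000 = 2.2074 ms.
Per-hop propagation t_prop = 36/300000000 = 0.00012 ms.
Pipeline fill: first packet needs 4·t_tx to clear all hops; remaining 139 packets each add one t_tx.
Total = (4+140-1)·t_tx + 4·t_prop = 143·2.2074 + 4·0.00012 = 315.7 ms.

315.7 ms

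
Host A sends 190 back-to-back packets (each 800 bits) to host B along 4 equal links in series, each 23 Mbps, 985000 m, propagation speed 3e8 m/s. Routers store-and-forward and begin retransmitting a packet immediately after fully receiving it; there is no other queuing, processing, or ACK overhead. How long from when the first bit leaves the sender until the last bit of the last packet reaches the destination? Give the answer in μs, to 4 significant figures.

Per-hop transmission t_tx = L/R = 800/23000000 = 34.7826 μs.
Per-hop propagation t_prop = 985000/300000000 = 3283.33 μs.
Pipeline fill: first packet needs 4·t_tx to clear all hops; remaining 189 packets each add one t_tx.
Total = (4+190-1)·t_tx + 4·t_prop = 193·34.7826 + 4·3283.33 = 19850 μs.

19850 μs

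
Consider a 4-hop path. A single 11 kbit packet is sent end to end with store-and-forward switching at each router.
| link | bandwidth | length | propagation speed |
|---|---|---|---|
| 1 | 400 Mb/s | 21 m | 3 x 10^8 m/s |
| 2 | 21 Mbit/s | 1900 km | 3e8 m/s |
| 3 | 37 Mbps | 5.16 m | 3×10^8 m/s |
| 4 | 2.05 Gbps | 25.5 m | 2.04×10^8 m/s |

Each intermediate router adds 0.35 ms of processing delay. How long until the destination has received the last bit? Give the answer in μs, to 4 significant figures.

L = 11000 bits.
Transmission delays (L/R per hop): 27.5, 523.81, 297.297, 5.36585 μs; sum = 853.973 μs.
Propagation delays (d/s per hop): 0.07, 6333.33, 0.0172, 0.125 μs; sum = 6333.55 μs.
Processing at 3 router(s): 3 × 0.35 ms = 1050 μs.
End-to-end = 8238 μs.

8238 μs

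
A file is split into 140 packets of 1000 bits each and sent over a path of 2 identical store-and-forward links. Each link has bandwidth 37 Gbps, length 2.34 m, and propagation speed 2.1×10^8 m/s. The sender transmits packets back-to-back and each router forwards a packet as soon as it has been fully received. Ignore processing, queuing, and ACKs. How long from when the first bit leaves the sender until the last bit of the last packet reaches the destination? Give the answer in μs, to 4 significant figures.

Per-hop transmission t_tx = L/R = 1000/37000000000 = 0.027027 μs.
Per-hop propagation t_prop = 2.34/210000000 = 0.0111429 μs.
Pipeline fill: first packet needs 2·t_tx to clear all hops; remaining 139 packets each add one t_tx.
Total = (2+140-1)·t_tx + 2·t_prop = 141·0.027027 + 2·0.0111429 = 3.833 μs.

3.833 μs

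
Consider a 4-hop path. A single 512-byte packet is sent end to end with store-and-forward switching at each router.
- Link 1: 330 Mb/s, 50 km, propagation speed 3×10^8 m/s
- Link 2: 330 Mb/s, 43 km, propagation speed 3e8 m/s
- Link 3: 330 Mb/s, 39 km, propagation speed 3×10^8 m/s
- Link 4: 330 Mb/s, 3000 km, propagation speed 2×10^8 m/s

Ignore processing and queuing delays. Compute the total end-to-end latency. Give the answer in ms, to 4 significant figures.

15.49 ms

L = 512 × 8 = 4096 bits.
Transmission delay per hop = L/R = 4096/330000000 = 0.0124121 ms; 4 hops → 0.0496485 ms.
Propagation delays (d/s per hop): 0.166667, 0.143333, 0.13, 15 ms; sum = 15.44 ms.
End-to-end = 15.49 ms.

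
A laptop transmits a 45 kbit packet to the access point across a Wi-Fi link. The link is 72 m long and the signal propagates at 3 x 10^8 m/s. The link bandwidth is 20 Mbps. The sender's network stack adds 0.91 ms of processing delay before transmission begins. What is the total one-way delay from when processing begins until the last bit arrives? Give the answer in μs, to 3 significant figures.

3160 μs

L = 45000 bits.
Transmission delay = L/R = 45000 / 20000000 = 2250 μs.
Propagation delay = d/s = 72 m / 300000000 m/s = 0.24 μs.
Plus processing delay 0.91 ms = 910 μs.
Total = 3160 μs.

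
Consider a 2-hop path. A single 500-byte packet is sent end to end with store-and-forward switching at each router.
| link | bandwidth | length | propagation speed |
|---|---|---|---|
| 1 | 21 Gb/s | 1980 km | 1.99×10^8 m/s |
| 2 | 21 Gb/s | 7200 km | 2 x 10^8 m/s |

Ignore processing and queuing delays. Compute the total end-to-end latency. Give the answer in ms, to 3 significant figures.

46.0 ms

L = 500 × 8 = 4000 bits.
Transmission delay per hop = L/R = 4000/21000000000 = 0.000190476 ms; 2 hops → 0.000380952 ms.
Propagation delays (d/s per hop): 9.94975, 36 ms; sum = 45.9497 ms.
End-to-end = 46.0 ms.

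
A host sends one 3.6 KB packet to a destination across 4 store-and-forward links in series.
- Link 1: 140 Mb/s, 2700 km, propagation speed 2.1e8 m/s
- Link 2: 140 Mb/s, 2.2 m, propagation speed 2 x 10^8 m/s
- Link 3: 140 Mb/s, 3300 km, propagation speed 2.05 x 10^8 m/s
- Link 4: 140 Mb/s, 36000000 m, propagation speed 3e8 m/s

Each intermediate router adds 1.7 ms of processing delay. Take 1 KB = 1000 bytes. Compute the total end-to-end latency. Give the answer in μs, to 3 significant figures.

155000 μs

L = 28800 bits.
Transmission delay per hop = L/R = 28800/140000000 = 205.714 μs; 4 hops → 822.857 μs.
Propagation delays (d/s per hop): 12857.1, 0.011, 16097.6, 120000 μs; sum = 148955 μs.
Processing at 3 router(s): 3 × 1.7 ms = 5100 μs.
End-to-end = 155000 μs.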